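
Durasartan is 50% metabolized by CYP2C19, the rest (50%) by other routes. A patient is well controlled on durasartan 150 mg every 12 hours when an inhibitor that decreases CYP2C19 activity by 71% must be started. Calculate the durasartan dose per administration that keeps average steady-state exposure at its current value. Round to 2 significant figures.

97 mg

The CYP2C19 pathway (50% of clearance) drops to 0.29× activity: 0.5 × 0.29 = 0.145.
Non-CYP routes (50%) are unchanged.
New clearance relative to baseline: 0.145 + 0.5 = 0.645.
To maintain the same steady-state level, dose must scale with clearance: new dose = 150 × 0.645 = 97 mg.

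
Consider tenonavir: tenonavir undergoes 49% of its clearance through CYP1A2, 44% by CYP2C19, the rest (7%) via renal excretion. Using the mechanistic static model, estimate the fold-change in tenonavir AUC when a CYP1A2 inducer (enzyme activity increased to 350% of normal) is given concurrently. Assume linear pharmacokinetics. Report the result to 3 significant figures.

The CYP1A2 pathway (49% of clearance) increases to 3.5× activity: 0.49 × 3.5 = 1.715.
CYP2C19 (44%) and the residual 7% are unaffected.
CL_new/CL_old = 1.715 + 0.44 + 0.07 = 2.225.
AUC ratio = CL_old/CL_new = 1 / 2.225 = 0.449.

0.449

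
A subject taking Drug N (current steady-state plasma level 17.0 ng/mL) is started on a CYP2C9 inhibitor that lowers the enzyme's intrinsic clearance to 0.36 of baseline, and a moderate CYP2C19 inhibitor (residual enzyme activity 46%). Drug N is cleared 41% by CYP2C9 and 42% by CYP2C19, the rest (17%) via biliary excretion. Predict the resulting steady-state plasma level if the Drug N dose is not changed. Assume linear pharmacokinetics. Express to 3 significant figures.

The CYP2C9 pathway (41% of clearance) drops to 0.36× activity: 0.41 × 0.36 = 0.1476.
The CYP2C19 pathway (42% of clearance) is reduced to 0.46× activity: 0.42 × 0.46 = 0.1932.
The remaining 17% of clearance is unaffected.
New clearance relative to baseline: 0.1476 + 0.1932 + 0.17 = 0.5108.
Dividing the baseline by the relative clearance: 17.0 / 0.5108 = 33.3 ng/mL.

33.3 ng/mL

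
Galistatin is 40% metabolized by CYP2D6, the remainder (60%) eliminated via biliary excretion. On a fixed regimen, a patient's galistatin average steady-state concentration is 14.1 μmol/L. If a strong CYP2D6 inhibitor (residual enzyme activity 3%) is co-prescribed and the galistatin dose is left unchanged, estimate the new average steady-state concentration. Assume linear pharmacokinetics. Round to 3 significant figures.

The CYP2D6 pathway (40% of clearance) falls to 0.03× activity: 0.4 × 0.03 = 0.012.
The remaining 60% of clearance is unaffected.
Relative clearance = 0.012 + 0.6 = 0.612.
New average steady-state concentration = baseline ÷ relative clearance = 14.1 / 0.612 = 23.0 μmol/L.

23.0 μmol/L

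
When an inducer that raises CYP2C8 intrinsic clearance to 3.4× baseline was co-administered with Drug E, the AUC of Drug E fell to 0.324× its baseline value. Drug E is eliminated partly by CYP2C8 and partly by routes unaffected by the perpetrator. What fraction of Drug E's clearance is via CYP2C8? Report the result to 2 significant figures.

CL'/CL = 1 / 0.324 = 3.086
3.4·fm + (1 − fm) = 3.086
fm = (3.086 − 1) / (3.4 − 1) = 0.87

0.87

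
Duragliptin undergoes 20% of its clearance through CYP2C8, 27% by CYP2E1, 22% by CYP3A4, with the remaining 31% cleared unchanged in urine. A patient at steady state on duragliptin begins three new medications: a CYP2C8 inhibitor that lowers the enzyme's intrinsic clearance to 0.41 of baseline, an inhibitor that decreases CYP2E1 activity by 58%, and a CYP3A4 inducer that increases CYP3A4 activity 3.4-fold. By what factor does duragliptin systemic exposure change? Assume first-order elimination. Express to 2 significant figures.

0.80

The CYP2C8 pathway (20% of clearance) falls to 0.41× activity: 0.2 × 0.41 = 0.082.
The CYP2E1 pathway (27% of clearance) is reduced to 0.42× activity: 0.27 × 0.42 = 0.1134.
The CYP3A4 pathway (22% of clearance) rises to 3.4× activity: 0.22 × 3.4 = 0.748.
The remaining 31% of clearance is unaffected.
Relative clearance = 0.082 + 0.1134 + 0.748 + 0.31 = 1.2534.
Net systemic exposure ratio = 1 / 1.2534 = 0.80.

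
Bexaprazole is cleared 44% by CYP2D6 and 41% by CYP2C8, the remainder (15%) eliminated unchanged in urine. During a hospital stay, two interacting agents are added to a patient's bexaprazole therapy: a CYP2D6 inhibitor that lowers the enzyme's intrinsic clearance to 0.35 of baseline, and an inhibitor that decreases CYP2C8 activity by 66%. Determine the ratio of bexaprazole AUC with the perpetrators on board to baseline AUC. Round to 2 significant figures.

CYP2D6: 0.44 × 0.35 = 0.154
CYP2C8: 0.41 × 0.34 = 0.1394
Other: 0.15 (unchanged)
CL_new/CL_old = 0.154 + 0.1394 + 0.15 = 0.4434.
Net AUC ratio = 1 / 0.4434 = 2.3.

2.3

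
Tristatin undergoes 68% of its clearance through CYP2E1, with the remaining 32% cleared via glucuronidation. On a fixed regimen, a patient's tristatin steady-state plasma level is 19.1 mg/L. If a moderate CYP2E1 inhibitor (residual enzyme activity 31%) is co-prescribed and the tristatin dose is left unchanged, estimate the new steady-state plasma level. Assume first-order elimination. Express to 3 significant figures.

36.0 mg/L

The CYP2E1 pathway (68% of clearance) drops to 0.31× activity: 0.68 × 0.31 = 0.2108.
Non-CYP routes (32%) are unchanged.
Relative clearance = 0.2108 + 0.32 = 0.5308.
New steady-state plasma level = baseline ÷ relative clearance = 19.1 / 0.5308 = 36.0 mg/L.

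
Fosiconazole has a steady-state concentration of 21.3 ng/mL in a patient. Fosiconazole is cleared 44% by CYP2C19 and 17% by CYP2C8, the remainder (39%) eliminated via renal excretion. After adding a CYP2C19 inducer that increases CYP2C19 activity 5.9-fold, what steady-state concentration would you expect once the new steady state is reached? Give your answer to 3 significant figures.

The CYP2C19 pathway (44% of clearance) is boosted to 5.9× activity: 0.44 × 5.9 = 2.596.
CYP2C8 (17%) and the residual 39% are unaffected.
CL_new/CL_old = 2.596 + 0.17 + 0.39 = 3.156.
With dosing unchanged, steady-state concentration scales as 1/CL: 21.3 / 3.156 = 6.75 ng/mL.

6.75 ng/mL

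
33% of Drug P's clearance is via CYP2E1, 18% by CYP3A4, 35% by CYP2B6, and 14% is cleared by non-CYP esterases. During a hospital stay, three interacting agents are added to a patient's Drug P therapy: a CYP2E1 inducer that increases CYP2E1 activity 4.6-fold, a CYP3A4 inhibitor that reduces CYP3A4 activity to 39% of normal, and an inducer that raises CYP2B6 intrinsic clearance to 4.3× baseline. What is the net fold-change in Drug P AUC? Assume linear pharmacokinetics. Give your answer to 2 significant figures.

0.31

The CYP2E1 pathway (33% of clearance) rises to 4.6× activity: 0.33 × 4.6 = 1.518.
The CYP3A4 pathway (18% of clearance) falls to 0.39× activity: 0.18 × 0.39 = 0.0702.
The CYP2B6 pathway (35% of clearance) rises to 4.3× activity: 0.35 × 4.3 = 1.505.
The remaining 14% of clearance is unaffected.
New clearance relative to baseline: 1.518 + 0.0702 + 1.505 + 0.14 = 3.2332.
AUC ∝ 1/CL: fold-change = 1 / 3.2332 = 0.31.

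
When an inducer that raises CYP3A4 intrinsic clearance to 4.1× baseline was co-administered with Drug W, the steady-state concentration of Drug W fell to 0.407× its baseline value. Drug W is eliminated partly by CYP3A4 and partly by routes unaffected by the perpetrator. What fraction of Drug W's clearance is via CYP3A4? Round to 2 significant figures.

CL'/CL = 1 / 0.407 = 2.457
4.1·fm + (1 − fm) = 2.457
fm = (2.457 − 1) / (4.1 − 1) = 0.47

0.47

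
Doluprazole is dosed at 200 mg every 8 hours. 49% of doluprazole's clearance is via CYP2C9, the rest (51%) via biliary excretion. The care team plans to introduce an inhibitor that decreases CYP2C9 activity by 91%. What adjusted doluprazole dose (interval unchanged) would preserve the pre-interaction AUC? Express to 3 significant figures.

CYP2C9: 0.49 × 0.09 = 0.0441
Other: 0.51 (unchanged)
CL_new/CL_old = 0.0441 + 0.51 = 0.5541.
To maintain the same steady-state level, dose must scale with clearance: new dose = 200 × 0.5541 = 111 mg.

111 mg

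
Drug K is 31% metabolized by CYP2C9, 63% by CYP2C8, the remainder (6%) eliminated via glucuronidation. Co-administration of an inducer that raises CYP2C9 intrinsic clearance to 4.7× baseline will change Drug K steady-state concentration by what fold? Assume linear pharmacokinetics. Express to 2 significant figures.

The CYP2C9 pathway (31% of clearance) increases to 4.7× activity: 0.31 × 4.7 = 1.457.
CYP2C8 (63%) and the residual 6% are unaffected.
CL_new/CL_old = 1.457 + 0.63 + 0.06 = 2.147.
Steady-state concentration ratio = CL_old/CL_new = 1 / 2.147 = 0.47.

0.47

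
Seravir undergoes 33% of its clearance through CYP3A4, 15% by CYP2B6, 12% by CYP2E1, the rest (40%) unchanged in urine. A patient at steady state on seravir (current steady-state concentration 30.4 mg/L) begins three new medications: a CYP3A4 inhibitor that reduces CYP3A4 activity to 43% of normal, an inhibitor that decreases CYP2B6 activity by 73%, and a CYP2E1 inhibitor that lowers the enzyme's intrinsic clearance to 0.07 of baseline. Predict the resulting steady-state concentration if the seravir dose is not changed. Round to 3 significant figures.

The CYP3A4 pathway (33% of clearance) drops to 0.43× activity: 0.33 × 0.43 = 0.1419.
The CYP2B6 pathway (15% of clearance) is reduced to 0.27× activity: 0.15 × 0.27 = 0.0405.
The CYP2E1 pathway (12% of clearance) is reduced to 0.07× activity: 0.12 × 0.07 = 0.0084.
Non-CYP routes (40%) are unchanged.
CL_new/CL_old = 0.1419 + 0.0405 + 0.0084 + 0.4 = 0.5908.
Dividing the baseline by the relative clearance: 30.4 / 0.5908 = 51.5 mg/L.

51.5 mg/L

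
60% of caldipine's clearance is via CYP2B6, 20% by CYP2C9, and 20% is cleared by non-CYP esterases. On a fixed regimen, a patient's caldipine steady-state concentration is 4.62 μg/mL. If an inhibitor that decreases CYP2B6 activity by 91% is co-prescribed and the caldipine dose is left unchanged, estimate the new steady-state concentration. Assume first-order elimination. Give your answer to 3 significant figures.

CYP2B6: 0.6 × 0.09 = 0.054
CYP2C9: 0.2 (unchanged)
Other: 0.2 (unchanged)
Relative clearance = 0.054 + 0.2 + 0.2 = 0.454.
New steady-state concentration = baseline ÷ relative clearance = 4.62 / 0.454 = 10.2 μg/mL.

10.2 μg/mL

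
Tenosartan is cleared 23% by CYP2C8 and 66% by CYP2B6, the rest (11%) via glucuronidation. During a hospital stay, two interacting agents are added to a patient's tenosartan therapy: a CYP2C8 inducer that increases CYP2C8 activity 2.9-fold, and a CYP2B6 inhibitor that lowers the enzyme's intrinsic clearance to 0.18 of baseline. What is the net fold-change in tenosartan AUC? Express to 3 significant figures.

1.12

The CYP2C8 pathway (23% of clearance) is boosted to 2.9× activity: 0.23 × 2.9 = 0.667.
The CYP2B6 pathway (66% of clearance) is reduced to 0.18× activity: 0.66 × 0.18 = 0.1188.
Non-CYP routes (11%) are unchanged.
New clearance relative to baseline: 0.667 + 0.1188 + 0.11 = 0.8958.
Because AUC varies inversely with clearance, the combined effect is 1 / 0.8958 = 1.12.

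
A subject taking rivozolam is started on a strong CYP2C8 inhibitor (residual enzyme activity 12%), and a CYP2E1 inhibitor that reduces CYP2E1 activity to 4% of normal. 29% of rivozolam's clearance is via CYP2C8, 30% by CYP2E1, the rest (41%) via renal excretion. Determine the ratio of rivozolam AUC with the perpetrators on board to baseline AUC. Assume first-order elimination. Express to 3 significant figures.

2.19

The CYP2C8 pathway (29% of clearance) drops to 0.12× activity: 0.29 × 0.12 = 0.0348.
The CYP2E1 pathway (30% of clearance) is reduced to 0.04× activity: 0.3 × 0.04 = 0.012.
Non-CYP routes (41%) are unchanged.
Relative clearance = 0.0348 + 0.012 + 0.41 = 0.4568.
Because AUC varies inversely with clearance, the combined effect is 1 / 0.4568 = 2.19.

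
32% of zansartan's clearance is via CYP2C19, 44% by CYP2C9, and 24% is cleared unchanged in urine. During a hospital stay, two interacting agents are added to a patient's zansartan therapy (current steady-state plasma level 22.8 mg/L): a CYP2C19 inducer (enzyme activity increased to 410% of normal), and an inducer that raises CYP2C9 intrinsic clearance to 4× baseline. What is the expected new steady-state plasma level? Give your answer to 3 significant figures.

The CYP2C19 pathway (32% of clearance) rises to 4.1× activity: 0.32 × 4.1 = 1.312.
The CYP2C9 pathway (44% of clearance) increases to 4× activity: 0.44 × 4 = 1.76.
The remaining 24% of clearance is unaffected.
Relative clearance = 1.312 + 1.76 + 0.24 = 3.312.
New steady-state plasma level = 22.8 / 3.312 = 6.88 mg/L (concentration scales inversely with clearance).

6.88 mg/L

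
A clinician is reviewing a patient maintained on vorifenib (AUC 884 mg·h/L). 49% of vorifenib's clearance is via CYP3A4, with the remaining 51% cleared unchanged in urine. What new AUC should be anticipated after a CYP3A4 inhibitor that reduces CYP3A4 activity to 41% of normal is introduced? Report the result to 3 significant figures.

The CYP3A4 pathway (49% of clearance) drops to 0.41× activity: 0.49 × 0.41 = 0.2009.
Non-CYP routes (51%) are unchanged.
New clearance relative to baseline: 0.2009 + 0.51 = 0.7109.
AUC ∝ 1/CL, so new value = 884 / 0.7109 = 1.24 × 10³ mg·h/L.

1.24 × 10³ mg·h/L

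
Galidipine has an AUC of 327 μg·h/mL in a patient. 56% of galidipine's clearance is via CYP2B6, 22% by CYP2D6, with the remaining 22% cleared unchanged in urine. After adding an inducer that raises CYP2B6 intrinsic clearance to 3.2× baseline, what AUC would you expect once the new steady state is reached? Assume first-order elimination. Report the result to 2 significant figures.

The CYP2B6 pathway (56% of clearance) rises to 3.2× activity: 0.56 × 3.2 = 1.792.
CYP2D6 (22%) and the residual 22% are unaffected.
Relative clearance = 1.792 + 0.22 + 0.22 = 2.232.
AUC ∝ 1/CL, so new value = 327 / 2.232 = 1.5 × 10² μg·h/mL.

1.5 × 10² μg·h/mL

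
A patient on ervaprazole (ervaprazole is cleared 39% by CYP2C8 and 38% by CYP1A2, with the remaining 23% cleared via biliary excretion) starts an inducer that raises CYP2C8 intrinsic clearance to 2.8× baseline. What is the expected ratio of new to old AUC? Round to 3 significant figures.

0.588

The CYP2C8 pathway (39% of clearance) is boosted to 2.8× activity: 0.39 × 2.8 = 1.092.
CYP1A2 (38%) and the residual 23% are unaffected.
Relative clearance = 1.092 + 0.38 + 0.23 = 1.702.
AUC is inversely proportional to clearance, so the fold-change is 1 / 1.702 = 0.588.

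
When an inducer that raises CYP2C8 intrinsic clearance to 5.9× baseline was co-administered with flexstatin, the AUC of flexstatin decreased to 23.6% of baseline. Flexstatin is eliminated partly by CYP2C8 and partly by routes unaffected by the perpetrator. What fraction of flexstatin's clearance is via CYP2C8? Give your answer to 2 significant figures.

0.66

Call the CYP2C8 fraction fm. After the interaction, CL_new/CL_old = fm × 5.9 + (1 − fm).
AUC ratio = 1 / (new CL fraction), so new CL fraction = 1 / 0.236 = 4.237.
fm × 5.9 + 1 − fm = 4.237  ⇒  fm × (5.9 − 1) = 3.237  ⇒  fm = 0.66.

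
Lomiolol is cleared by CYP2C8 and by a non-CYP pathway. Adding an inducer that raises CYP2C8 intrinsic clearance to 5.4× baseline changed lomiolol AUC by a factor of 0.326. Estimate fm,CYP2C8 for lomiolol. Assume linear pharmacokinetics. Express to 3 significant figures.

Let x = fm,CYP2C8. Because AUC ∝ 1/CL, relative clearance rose to 1/0.326 = 3.067.
Only the CYP2C8 route changed, so 3.067 = x·5.4 + (1 − x), giving x = 0.470.

0.470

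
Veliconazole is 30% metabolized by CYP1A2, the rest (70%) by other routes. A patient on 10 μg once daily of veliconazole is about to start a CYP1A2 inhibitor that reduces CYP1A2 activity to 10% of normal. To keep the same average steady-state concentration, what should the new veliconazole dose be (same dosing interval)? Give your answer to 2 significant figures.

CYP1A2: 0.3 × 0.1 = 0.03
Other: 0.7 (unchanged)
Relative clearance = 0.03 + 0.7 = 0.73.
Exposure is unchanged when dose changes in proportion to clearance. New dose = 10 μg × 0.73 = 7.3 μg.

7.3 μg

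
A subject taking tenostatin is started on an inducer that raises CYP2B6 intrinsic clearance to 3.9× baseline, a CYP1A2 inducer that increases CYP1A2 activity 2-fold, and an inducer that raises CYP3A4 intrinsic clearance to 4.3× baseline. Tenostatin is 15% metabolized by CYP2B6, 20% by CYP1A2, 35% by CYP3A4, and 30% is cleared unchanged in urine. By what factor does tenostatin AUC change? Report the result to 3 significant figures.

CYP2B6: 0.15 × 3.9 = 0.585
CYP1A2: 0.2 × 2 = 0.4
CYP3A4: 0.35 × 4.3 = 1.505
Other: 0.3 (unchanged)
Relative clearance = 0.585 + 0.4 + 1.505 + 0.3 = 2.79.
AUC ∝ 1/CL: fold-change = 1 / 2.79 = 0.358.

0.358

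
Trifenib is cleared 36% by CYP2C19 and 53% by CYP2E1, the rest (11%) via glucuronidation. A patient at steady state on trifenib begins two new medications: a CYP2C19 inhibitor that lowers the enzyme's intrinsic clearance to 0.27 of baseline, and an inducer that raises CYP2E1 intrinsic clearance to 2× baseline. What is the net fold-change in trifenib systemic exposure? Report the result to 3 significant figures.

0.789

CYP2C19: 0.36 × 0.27 = 0.0972
CYP2E1: 0.53 × 2 = 1.06
Other: 0.11 (unchanged)
CL_new/CL_old = 0.0972 + 1.06 + 0.11 = 1.2672.
Net systemic exposure ratio = 1 / 1.2672 = 0.789.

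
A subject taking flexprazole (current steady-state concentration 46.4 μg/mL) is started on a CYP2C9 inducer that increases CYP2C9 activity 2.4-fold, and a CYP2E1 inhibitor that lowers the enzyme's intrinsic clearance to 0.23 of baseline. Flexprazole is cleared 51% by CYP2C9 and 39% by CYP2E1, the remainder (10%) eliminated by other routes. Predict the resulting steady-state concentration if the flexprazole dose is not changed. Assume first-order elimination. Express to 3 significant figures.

The CYP2C9 pathway (51% of clearance) is boosted to 2.4× activity: 0.51 × 2.4 = 1.224.
The CYP2E1 pathway (39% of clearance) is reduced to 0.23× activity: 0.39 × 0.23 = 0.0897.
Non-CYP routes (10%) are unchanged.
New clearance relative to baseline: 1.224 + 0.0897 + 0.1 = 1.4137.
Dividing the baseline by the relative clearance: 46.4 / 1.4137 = 32.8 μg/mL.

32.8 μg/mL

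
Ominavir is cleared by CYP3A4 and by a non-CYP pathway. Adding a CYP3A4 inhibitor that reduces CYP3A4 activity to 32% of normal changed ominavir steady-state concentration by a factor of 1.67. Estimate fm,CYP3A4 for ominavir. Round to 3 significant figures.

Call the CYP3A4 fraction fm. After the interaction, CL_new/CL_old = fm × 0.32 + (1 − fm).
Steady-state concentration ratio = 1 / (new CL fraction), so new CL fraction = 1 / 1.67 = 0.5988.
fm × 0.32 + 1 − fm = 0.5988  ⇒  fm × (0.32 − 1) = −0.4012  ⇒  fm = 0.590.

0.590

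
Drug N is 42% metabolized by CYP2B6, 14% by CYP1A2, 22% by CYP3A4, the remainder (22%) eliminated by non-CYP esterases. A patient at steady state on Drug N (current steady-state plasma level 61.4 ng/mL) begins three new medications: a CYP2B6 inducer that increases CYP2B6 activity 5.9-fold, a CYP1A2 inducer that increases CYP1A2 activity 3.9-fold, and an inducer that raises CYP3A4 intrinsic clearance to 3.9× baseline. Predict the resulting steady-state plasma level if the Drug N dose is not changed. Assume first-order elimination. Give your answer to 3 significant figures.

15.0 ng/mL

The CYP2B6 pathway (42% of clearance) increases to 5.9× activity: 0.42 × 5.9 = 2.478.
The CYP1A2 pathway (14% of clearance) is boosted to 3.9× activity: 0.14 × 3.9 = 0.546.
The CYP3A4 pathway (22% of clearance) is boosted to 3.9× activity: 0.22 × 3.9 = 0.858.
Non-CYP routes (22%) are unchanged.
New clearance relative to baseline: 2.478 + 0.546 + 0.858 + 0.22 = 4.102.
Dividing the baseline by the relative clearance: 61.4 / 4.102 = 15.0 ng/mL.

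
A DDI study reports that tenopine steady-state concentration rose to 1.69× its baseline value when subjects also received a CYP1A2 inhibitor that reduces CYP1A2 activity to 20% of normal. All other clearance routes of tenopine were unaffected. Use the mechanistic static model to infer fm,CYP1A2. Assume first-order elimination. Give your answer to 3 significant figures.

CL'/CL = 1 / 1.69 = 0.5917
0.2·fm + (1 − fm) = 0.5917
fm = (0.5917 − 1) / (0.2 − 1) = 0.510

0.510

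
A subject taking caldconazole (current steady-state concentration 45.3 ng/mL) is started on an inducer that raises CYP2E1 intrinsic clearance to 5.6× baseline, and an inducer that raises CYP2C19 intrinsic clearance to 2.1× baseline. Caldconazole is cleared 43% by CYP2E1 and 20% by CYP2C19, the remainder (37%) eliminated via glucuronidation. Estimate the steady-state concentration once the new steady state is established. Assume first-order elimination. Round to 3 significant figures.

14.2 ng/mL

CYP2E1: 0.43 × 5.6 = 2.408
CYP2C19: 0.2 × 2.1 = 0.42
Other: 0.37 (unchanged)
CL_new/CL_old = 2.408 + 0.42 + 0.37 = 3.198.
Steady-state concentration ∝ 1/CL: new value = 45.3 / 3.198 = 14.2 ng/mL.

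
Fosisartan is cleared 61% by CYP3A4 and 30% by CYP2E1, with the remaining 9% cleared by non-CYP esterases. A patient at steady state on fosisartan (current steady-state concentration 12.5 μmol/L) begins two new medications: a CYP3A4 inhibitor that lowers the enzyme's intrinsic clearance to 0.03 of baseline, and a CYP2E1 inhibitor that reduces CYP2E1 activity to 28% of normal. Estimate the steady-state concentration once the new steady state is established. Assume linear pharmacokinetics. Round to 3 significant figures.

The CYP3A4 pathway (61% of clearance) is reduced to 0.03× activity: 0.61 × 0.03 = 0.0183.
The CYP2E1 pathway (30% of clearance) is reduced to 0.28× activity: 0.3 × 0.28 = 0.084.
The remaining 9% of clearance is unaffected.
CL_new/CL_old = 0.0183 + 0.084 + 0.09 = 0.1923.
Dividing the baseline by the relative clearance: 12.5 / 0.1923 = 65.0 μmol/L.

65.0 μmol/L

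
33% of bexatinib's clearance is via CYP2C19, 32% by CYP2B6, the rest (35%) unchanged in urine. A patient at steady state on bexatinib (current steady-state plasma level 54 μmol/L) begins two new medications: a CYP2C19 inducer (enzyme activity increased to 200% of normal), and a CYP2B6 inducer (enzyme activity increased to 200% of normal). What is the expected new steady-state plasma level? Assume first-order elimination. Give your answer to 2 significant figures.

33 μmol/L

The CYP2C19 pathway (33% of clearance) rises to 2× activity: 0.33 × 2 = 0.66.
The CYP2B6 pathway (32% of clearance) increases to 2× activity: 0.32 × 2 = 0.64.
Non-CYP routes (35%) are unchanged.
New clearance relative to baseline: 0.66 + 0.64 + 0.35 = 1.65.
New steady-state plasma level = 54 / 1.65 = 33 μmol/L (concentration scales inversely with clearance).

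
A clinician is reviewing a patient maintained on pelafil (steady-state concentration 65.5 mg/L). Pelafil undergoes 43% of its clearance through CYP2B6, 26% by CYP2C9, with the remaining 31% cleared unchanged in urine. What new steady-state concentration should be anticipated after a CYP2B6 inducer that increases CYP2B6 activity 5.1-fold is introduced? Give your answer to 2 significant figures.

The CYP2B6 pathway (43% of clearance) is boosted to 5.1× activity: 0.43 × 5.1 = 2.193.
CYP2C9 (26%) and the residual 31% are unaffected.
CL_new/CL_old = 2.193 + 0.26 + 0.31 = 2.763.
Steady-state concentration ∝ 1/CL, so new value = 65.5 / 2.763 = 24 mg/L.

24 mg/L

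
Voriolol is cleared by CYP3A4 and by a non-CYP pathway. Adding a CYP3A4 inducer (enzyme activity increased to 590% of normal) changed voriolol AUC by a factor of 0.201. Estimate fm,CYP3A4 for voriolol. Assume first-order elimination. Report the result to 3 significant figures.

0.811

Write x for the fraction cleared via CYP3A4. The observed AUC change means clearance rose to 1/0.201 = 4.975 of baseline.
Only the CYP3A4 route changed, so 4.975 = x·5.9 + (1 − x), giving x = 0.811.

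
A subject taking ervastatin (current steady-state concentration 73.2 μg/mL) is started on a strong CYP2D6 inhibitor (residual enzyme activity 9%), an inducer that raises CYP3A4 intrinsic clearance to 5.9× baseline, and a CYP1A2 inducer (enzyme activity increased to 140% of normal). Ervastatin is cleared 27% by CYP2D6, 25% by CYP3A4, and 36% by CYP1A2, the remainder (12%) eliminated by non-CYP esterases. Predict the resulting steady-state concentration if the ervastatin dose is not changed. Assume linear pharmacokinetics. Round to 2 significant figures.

The CYP2D6 pathway (27% of clearance) falls to 0.09× activity: 0.27 × 0.09 = 0.0243.
The CYP3A4 pathway (25% of clearance) increases to 5.9× activity: 0.25 × 5.9 = 1.475.
The CYP1A2 pathway (36% of clearance) is boosted to 1.4× activity: 0.36 × 1.4 = 0.504.
Non-CYP routes (12%) are unchanged.
Relative clearance = 0.0243 + 1.475 + 0.504 + 0.12 = 2.1233.
Steady-state concentration ∝ 1/CL: new value = 73.2 / 2.1233 = 34 μg/mL.

34 μg/mL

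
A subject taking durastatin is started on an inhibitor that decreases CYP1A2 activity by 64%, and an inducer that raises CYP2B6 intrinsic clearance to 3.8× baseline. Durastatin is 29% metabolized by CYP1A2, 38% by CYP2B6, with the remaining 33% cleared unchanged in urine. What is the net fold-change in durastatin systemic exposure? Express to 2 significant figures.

The CYP1A2 pathway (29% of clearance) falls to 0.36× activity: 0.29 × 0.36 = 0.1044.
The CYP2B6 pathway (38% of clearance) is boosted to 3.8× activity: 0.38 × 3.8 = 1.444.
The remaining 33% of clearance is unaffected.
Relative clearance = 0.1044 + 1.444 + 0.33 = 1.8784.
Net systemic exposure ratio = 1 / 1.8784 = 0.53.

0.53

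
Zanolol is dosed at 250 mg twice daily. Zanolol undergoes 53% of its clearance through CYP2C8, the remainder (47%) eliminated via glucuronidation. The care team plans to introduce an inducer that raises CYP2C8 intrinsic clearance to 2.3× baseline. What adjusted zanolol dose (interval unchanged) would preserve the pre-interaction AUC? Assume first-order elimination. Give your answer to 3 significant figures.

The CYP2C8 pathway (53% of clearance) rises to 2.3× activity: 0.53 × 2.3 = 1.219.
Non-CYP routes (47%) are unchanged.
Relative clearance = 1.219 + 0.47 = 1.689.
Css,avg = (dose rate)/CL, so holding Css fixed requires dose ∝ CL: 250 × 1.689 = 422 mg.

422 mg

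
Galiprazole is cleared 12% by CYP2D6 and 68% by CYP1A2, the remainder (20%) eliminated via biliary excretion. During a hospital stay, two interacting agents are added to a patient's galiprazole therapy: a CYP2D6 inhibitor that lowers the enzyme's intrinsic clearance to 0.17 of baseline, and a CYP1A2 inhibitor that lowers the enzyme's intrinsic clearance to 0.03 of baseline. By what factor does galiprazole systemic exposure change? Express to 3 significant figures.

4.15

The CYP2D6 pathway (12% of clearance) falls to 0.17× activity: 0.12 × 0.17 = 0.0204.
The CYP1A2 pathway (68% of clearance) falls to 0.03× activity: 0.68 × 0.03 = 0.0204.
The remaining 20% of clearance is unaffected.
CL_new/CL_old = 0.0204 + 0.0204 + 0.2 = 0.2408.
Systemic exposure ∝ 1/CL: fold-change = 1 / 0.2408 = 4.15.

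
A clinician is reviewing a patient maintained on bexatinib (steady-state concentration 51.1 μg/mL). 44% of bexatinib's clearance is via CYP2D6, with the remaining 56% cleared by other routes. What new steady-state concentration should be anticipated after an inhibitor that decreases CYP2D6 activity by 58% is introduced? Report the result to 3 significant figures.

68.6 μg/mL

The CYP2D6 pathway (44% of clearance) drops to 0.42× activity: 0.44 × 0.42 = 0.1848.
Non-CYP routes (56%) are unchanged.
CL_new/CL_old = 0.1848 + 0.56 = 0.7448.
Steady-state concentration ∝ 1/CL, so new value = 51.1 / 0.7448 = 68.6 μg/mL.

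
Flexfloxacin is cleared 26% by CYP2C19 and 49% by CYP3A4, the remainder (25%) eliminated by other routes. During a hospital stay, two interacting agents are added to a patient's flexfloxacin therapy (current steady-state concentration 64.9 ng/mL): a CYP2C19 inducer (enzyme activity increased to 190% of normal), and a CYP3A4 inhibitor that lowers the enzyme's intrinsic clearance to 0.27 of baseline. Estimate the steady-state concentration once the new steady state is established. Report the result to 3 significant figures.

74.1 ng/mL

The CYP2C19 pathway (26% of clearance) increases to 1.9× activity: 0.26 × 1.9 = 0.494.
The CYP3A4 pathway (49% of clearance) falls to 0.27× activity: 0.49 × 0.27 = 0.1323.
Non-CYP routes (25%) are unchanged.
New clearance relative to baseline: 0.494 + 0.1323 + 0.25 = 0.8763.
Dividing the baseline by the relative clearance: 64.9 / 0.8763 = 74.1 ng/mL.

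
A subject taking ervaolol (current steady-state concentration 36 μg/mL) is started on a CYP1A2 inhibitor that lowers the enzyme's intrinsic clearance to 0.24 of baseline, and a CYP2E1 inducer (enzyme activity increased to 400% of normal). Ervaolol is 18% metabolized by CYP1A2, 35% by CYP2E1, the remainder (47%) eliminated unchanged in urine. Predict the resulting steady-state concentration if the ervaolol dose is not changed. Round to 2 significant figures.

19 μg/mL

The CYP1A2 pathway (18% of clearance) drops to 0.24× activity: 0.18 × 0.24 = 0.0432.
The CYP2E1 pathway (35% of clearance) is boosted to 4× activity: 0.35 × 4 = 1.4.
The remaining 47% of clearance is unaffected.
CL_new/CL_old = 0.0432 + 1.4 + 0.47 = 1.9132.
Steady-state concentration ∝ 1/CL: new value = 36 / 1.9132 = 19 μg/mL.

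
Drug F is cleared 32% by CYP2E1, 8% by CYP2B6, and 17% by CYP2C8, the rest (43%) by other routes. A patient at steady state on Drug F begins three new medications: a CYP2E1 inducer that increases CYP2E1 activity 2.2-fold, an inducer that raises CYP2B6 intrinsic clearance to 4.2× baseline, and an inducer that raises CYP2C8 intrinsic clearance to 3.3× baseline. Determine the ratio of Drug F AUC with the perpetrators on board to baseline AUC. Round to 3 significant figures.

CYP2E1: 0.32 × 2.2 = 0.704
CYP2B6: 0.08 × 4.2 = 0.336
CYP2C8: 0.17 × 3.3 = 0.561
Other: 0.43 (unchanged)
CL_new/CL_old = 0.704 + 0.336 + 0.561 + 0.43 = 2.031.
AUC ∝ 1/CL: fold-change = 1 / 2.031 = 0.492.

0.492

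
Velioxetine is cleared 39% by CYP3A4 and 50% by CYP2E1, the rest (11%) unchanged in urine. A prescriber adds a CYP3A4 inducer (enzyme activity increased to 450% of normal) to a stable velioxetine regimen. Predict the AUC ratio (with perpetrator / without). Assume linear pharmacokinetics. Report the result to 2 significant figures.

The CYP3A4 pathway (39% of clearance) rises to 4.5× activity: 0.39 × 4.5 = 1.755.
CYP2E1 (50%) and the residual 11% are unaffected.
CL_new/CL_old = 1.755 + 0.5 + 0.11 = 2.365.
AUC ratio = CL_old/CL_new = 1 / 2.365 = 0.42.

0.42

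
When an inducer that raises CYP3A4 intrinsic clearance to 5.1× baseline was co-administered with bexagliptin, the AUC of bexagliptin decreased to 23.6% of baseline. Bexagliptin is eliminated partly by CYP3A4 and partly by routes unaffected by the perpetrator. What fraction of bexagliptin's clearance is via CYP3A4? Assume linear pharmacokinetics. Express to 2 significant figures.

0.79

Let x = fm,CYP3A4. Because AUC ∝ 1/CL, relative clearance rose to 1/0.236 = 4.237.
Only the CYP3A4 route changed, so 4.237 = x·5.1 + (1 − x), giving x = 0.79.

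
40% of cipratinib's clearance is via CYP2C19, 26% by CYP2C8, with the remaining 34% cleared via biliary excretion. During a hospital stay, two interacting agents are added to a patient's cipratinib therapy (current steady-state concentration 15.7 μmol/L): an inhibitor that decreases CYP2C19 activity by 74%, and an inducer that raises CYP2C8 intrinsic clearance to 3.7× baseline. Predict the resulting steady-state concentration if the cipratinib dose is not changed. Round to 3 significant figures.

11.2 μmol/L

CYP2C19: 0.4 × 0.26 = 0.104
CYP2C8: 0.26 × 3.7 = 0.962
Other: 0.34 (unchanged)
New clearance relative to baseline: 0.104 + 0.962 + 0.34 = 1.406.
Steady-state concentration ∝ 1/CL: new value = 15.7 / 1.406 = 11.2 μmol/L.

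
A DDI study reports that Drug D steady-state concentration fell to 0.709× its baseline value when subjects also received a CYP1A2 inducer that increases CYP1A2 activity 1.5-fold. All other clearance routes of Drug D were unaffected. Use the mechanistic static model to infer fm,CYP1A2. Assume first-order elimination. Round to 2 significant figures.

Let fm be the CYP1A2 fraction. New clearance relative to baseline = fm × 1.5 + (1 − fm).
Steady-state concentration ratio = 1 / (new CL fraction), so new CL fraction = 1 / 0.709 = 1.41.
fm × 1.5 + 1 − fm = 1.41  ⇒  fm × (1.5 − 1) = 0.4104  ⇒  fm = 0.82.

0.82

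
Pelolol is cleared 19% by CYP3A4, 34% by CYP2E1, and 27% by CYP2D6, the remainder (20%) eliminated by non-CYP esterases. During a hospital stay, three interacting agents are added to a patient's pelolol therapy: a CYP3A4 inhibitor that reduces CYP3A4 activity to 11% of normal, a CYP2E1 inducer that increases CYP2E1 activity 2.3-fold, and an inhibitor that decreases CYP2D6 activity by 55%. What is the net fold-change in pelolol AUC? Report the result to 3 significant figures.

0.889

The CYP3A4 pathway (19% of clearance) is reduced to 0.11× activity: 0.19 × 0.11 = 0.0209.
The CYP2E1 pathway (34% of clearance) rises to 2.3× activity: 0.34 × 2.3 = 0.782.
The CYP2D6 pathway (27% of clearance) falls to 0.45× activity: 0.27 × 0.45 = 0.1215.
The remaining 20% of clearance is unaffected.
Relative clearance = 0.0209 + 0.782 + 0.1215 + 0.2 = 1.1244.
Because AUC varies inversely with clearance, the combined effect is 1 / 1.1244 = 0.889.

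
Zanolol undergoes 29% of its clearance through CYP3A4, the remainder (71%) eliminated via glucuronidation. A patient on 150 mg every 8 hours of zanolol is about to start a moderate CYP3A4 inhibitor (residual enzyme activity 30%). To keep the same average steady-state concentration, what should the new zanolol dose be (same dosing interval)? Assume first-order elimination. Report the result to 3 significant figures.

120 mg

The CYP3A4 pathway (29% of clearance) drops to 0.3× activity: 0.29 × 0.3 = 0.087.
Non-CYP routes (71%) are unchanged.
CL_new/CL_old = 0.087 + 0.71 = 0.797.
Css,avg = (dose rate)/CL, so holding Css fixed requires dose ∝ CL: 150 × 0.797 = 120 mg.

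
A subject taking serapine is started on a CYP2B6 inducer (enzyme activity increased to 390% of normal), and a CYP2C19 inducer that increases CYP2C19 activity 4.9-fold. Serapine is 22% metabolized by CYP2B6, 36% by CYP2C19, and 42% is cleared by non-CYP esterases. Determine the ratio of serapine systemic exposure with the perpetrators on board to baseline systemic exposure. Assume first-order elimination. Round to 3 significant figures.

The CYP2B6 pathway (22% of clearance) is boosted to 3.9× activity: 0.22 × 3.9 = 0.858.
The CYP2C19 pathway (36% of clearance) rises to 4.9× activity: 0.36 × 4.9 = 1.764.
Non-CYP routes (42%) are unchanged.
Relative clearance = 0.858 + 1.764 + 0.42 = 3.042.
Net systemic exposure ratio = 1 / 3.042 = 0.329.

0.329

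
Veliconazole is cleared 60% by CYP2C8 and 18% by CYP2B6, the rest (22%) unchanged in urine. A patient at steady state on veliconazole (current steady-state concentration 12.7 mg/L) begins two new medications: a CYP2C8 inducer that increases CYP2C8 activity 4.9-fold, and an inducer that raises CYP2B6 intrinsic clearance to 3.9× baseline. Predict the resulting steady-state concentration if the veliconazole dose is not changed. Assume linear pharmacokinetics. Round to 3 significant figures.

3.29 mg/L

The CYP2C8 pathway (60% of clearance) increases to 4.9× activity: 0.6 × 4.9 = 2.94.
The CYP2B6 pathway (18% of clearance) rises to 3.9× activity: 0.18 × 3.9 = 0.702.
The remaining 22% of clearance is unaffected.
CL_new/CL_old = 2.94 + 0.702 + 0.22 = 3.862.
New steady-state concentration = 12.7 / 3.862 = 3.29 mg/L (concentration scales inversely with clearance).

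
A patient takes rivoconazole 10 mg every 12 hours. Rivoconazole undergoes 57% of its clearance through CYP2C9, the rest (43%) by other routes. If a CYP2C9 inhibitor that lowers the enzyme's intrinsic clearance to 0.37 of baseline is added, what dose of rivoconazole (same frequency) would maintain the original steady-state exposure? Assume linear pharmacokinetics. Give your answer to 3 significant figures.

The CYP2C9 pathway (57% of clearance) is reduced to 0.37× activity: 0.57 × 0.37 = 0.2109.
The remaining 43% of clearance is unaffected.
Relative clearance = 0.2109 + 0.43 = 0.6409.
Exposure is unchanged when dose changes in proportion to clearance. New dose = 10 mg × 0.6409 = 6.41 mg.

6.41 mg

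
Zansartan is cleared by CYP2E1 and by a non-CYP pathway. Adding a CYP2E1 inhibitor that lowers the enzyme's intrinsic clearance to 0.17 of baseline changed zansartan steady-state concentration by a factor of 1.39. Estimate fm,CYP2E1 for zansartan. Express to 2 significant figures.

0.34

CL'/CL = 1 / 1.39 = 0.7194
0.17·fm + (1 − fm) = 0.7194
fm = (0.7194 − 1) / (0.17 − 1) = 0.34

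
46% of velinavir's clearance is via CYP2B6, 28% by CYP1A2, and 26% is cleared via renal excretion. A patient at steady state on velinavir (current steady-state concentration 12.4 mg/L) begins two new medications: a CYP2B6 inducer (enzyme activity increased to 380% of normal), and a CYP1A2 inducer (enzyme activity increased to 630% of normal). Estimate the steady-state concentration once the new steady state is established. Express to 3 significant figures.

3.29 mg/L

The CYP2B6 pathway (46% of clearance) is boosted to 3.8× activity: 0.46 × 3.8 = 1.748.
The CYP1A2 pathway (28% of clearance) is boosted to 6.3× activity: 0.28 × 6.3 = 1.764.
Non-CYP routes (26%) are unchanged.
New clearance relative to baseline: 1.748 + 1.764 + 0.26 = 3.772.
Steady-state concentration ∝ 1/CL: new value = 12.4 / 3.772 = 3.29 mg/L.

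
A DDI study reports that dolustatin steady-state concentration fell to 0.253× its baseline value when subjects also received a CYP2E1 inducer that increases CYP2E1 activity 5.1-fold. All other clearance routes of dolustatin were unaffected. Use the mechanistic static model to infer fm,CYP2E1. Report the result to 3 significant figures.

0.720

Let fm be the CYP2E1 fraction. New clearance relative to baseline = fm × 5.1 + (1 − fm).
Steady-state concentration ratio = 1 / (new CL fraction), so new CL fraction = 1 / 0.253 = 3.953.
fm × 5.1 + 1 − fm = 3.953  ⇒  fm × (5.1 − 1) = 2.953  ⇒  fm = 0.720.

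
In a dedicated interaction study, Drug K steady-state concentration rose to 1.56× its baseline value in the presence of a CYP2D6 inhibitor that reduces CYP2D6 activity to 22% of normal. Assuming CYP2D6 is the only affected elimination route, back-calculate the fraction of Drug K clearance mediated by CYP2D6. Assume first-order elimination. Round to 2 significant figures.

0.46

CL'/CL = 1 / 1.56 = 0.641
0.22·fm + (1 − fm) = 0.641
fm = (0.641 − 1) / (0.22 − 1) = 0.46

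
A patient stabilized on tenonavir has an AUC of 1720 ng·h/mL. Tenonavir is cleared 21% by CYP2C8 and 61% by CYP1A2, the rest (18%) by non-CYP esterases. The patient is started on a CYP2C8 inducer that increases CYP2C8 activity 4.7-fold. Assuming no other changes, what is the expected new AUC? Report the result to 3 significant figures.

968 ng·h/mL

CYP2C8: 0.21 × 4.7 = 0.987
CYP1A2: 0.61 (unchanged)
Other: 0.18 (unchanged)
Relative clearance = 0.987 + 0.61 + 0.18 = 1.777.
New AUC = baseline ÷ relative clearance = 1720 / 1.777 = 968 ng·h/mL.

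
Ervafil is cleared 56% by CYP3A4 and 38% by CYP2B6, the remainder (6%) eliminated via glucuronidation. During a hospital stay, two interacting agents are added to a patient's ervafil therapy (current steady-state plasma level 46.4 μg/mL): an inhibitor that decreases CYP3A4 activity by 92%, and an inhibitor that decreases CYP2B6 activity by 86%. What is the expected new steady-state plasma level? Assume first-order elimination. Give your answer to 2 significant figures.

The CYP3A4 pathway (56% of clearance) drops to 0.08× activity: 0.56 × 0.08 = 0.0448.
The CYP2B6 pathway (38% of clearance) is reduced to 0.14× activity: 0.38 × 0.14 = 0.0532.
Non-CYP routes (6%) are unchanged.
CL_new/CL_old = 0.0448 + 0.0532 + 0.06 = 0.158.
Steady-state plasma level ∝ 1/CL: new value = 46.4 / 0.158 = 2.9 × 10² μg/mL.

2.9 × 10² μg/mL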